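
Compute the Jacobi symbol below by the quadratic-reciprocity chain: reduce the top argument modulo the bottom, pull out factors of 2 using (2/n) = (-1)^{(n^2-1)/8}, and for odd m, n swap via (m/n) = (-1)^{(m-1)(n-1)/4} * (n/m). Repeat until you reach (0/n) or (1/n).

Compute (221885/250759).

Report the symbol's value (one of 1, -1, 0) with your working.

1

flip (221885/250759) -> (250759/221885): both odd, 221885 mod 4 = 1, 250759 mod 4 = 3, so the flip contributes +1; sign now +1
(250759/221885): 250759 mod 221885 = 28874, so (250759/221885) = (28874/221885)
factor out 2^1: 28874 = 2^1·14437; with 221885 mod 8 = 5, (2/221885) = -1; sign now -1; continue with (14437/221885)
flip (14437/221885) -> (221885/14437): both odd, 14437 mod 4 = 1, 221885 mod 4 = 1, so the flip contributes +1; sign now -1
(221885/14437): 221885 mod 14437 = 5330, so (221885/14437) = (5330/14437)
factor out 2^1: 5330 = 2^1·2665; with 14437 mod 8 = 5, (2/14437) = -1; sign now +1; continue with (2665/14437)
flip (2665/14437) -> (14437/2665): both odd, 2665 mod 4 = 1, 14437 mod 4 = 1, so the flip contributes +1; sign now +1
(14437/2665): 14437 mod 2665 = 1112, so (14437/2665) = (1112/2665)
factor out 2^3: 1112 = 2^3·139; with 2665 mod 8 = 1, (2/2665) = +1; sign now +1; continue with (139/2665)
flip (139/2665) -> (2665/139): both odd, 139 mod 4 = 3, 2665 mod 4 = 1, so the flip contributes +1; sign now +1
(2665/139): 2665 mod 139 = 24, so (2665/139) = (24/139)
factor out 2^3: 24 = 2^3·3; with 139 mod 8 = 3, (2/139) = -1; sign now -1; continue with (3/139)
flip (3/139) -> (139/3): both odd, 3 mod 4 = 3, 139 mod 4 = 3, so the flip contributes -1; sign now +1
(139/3): 139 mod 3 = 1, so (139/3) = (1/3)
reached (1/3) = 1, so the symbol is +1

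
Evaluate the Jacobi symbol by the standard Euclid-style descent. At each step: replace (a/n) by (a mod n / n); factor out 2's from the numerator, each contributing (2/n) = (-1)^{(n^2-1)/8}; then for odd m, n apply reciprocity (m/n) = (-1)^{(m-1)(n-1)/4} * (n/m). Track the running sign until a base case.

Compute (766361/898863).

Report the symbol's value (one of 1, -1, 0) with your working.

reciprocity: (766361/898863) = +1·(898863/766361) since 766361 mod 4 = 1, 898863 mod 4 = 3; sign now +1
(898863/766361) = (132502/766361)   [reduce mod 766361]
132502 = 2^1·66251; (2/766361) = +1 since 766361 mod 8 = 1, so (132502/766361) = (+1)^1·(66251/766361); sign now +1
reciprocity: (66251/766361) = +1·(766361/66251) since 66251 mod 4 = 3, 766361 mod 4 = 1; sign now +1
(766361/66251) = (37600/66251)   [reduce mod 66251]
37600 = 2^5·1175; (2/66251) = -1 since 66251 mod 8 = 3, so (37600/66251) = (-1)^5·(1175/66251); sign now -1
reciprocity: (1175/66251) = -1·(66251/1175) since 1175 mod 4 = 3, 66251 mod 4 = 3; sign now +1
(66251/1175) = (451/1175)   [reduce mod 1175]
reciprocity: (451/1175) = -1·(1175/451) since 451 mod 4 = 3, 1175 mod 4 = 3; sign now -1
(1175/451) = (273/451)   [reduce mod 451]
reciprocity: (273/451) = +1·(451/273) since 273 mod 4 = 1, 451 mod 4 = 3; sign now -1
(451/273) = (178/273)   [reduce mod 273]
178 = 2^1·89; (2/273) = +1 since 273 mod 8 = 1, so (178/273) = (+1)^1·(89/273); sign now -1
reciprocity: (89/273) = +1·(273/89) since 89 mod 4 = 1, 273 mod 4 = 1; sign now -1
(273/89) = (6/89)   [reduce mod 89]
6 = 2^1·3; (2/89) = +1 since 89 mod 8 = 1, so (6/89) = (+1)^1·(3/89); sign now -1
reciprocity: (3/89) = +1·(89/3) since 3 mod 4 = 3, 89 mod 4 = 1; sign now -1
(89/3) = (2/3)   [reduce mod 3]
2 = 2^1·1; (2/3) = -1 since 3 mod 8 = 3, so (2/3) = (-1)^1·(1/3); sign now +1
(1/3) = 1; final value = sign = +1

1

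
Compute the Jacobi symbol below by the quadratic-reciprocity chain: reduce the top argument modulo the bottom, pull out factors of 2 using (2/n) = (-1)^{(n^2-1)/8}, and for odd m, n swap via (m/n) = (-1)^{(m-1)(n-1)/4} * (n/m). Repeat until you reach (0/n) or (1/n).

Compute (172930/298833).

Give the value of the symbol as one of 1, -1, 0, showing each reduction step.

factor out 2^1: 172930 = 2^1·86465; with 298833 mod 8 = 1, (2/298833) = +1; sign now +1; continue with (86465/298833)
flip (86465/298833) -> (298833/86465): both odd, 86465 mod 4 = 1, 298833 mod 4 = 1, so the flip contributes +1; sign now +1
(298833/86465): 298833 mod 86465 = 39438, so (298833/86465) = (39438/86465)
factor out 2^1: 39438 = 2^1·19719; with 86465 mod 8 = 1, (2/86465) = +1; sign now +1; continue with (19719/86465)
flip (19719/86465) -> (86465/19719): both odd, 19719 mod 4 = 3, 86465 mod 4 = 1, so the flip contributes +1; sign now +1
(86465/19719): 86465 mod 19719 = 7589, so (86465/19719) = (7589/19719)
flip (7589/19719) -> (19719/7589): both odd, 7589 mod 4 = 1, 19719 mod 4 = 3, so the flip contributes +1; sign now +1
(19719/7589): 19719 mod 7589 = 4541, so (19719/7589) = (4541/7589)
flip (4541/7589) -> (7589/4541): both odd, 4541 mod 4 = 1, 7589 mod 4 = 1, so the flip contributes +1; sign now +1
(7589/4541): 7589 mod 4541 = 3048, so (7589/4541) = (3048/4541)
factor out 2^3: 3048 = 2^3·381; with 4541 mod 8 = 5, (2/4541) = -1; sign now -1; continue with (381/4541)
flip (381/4541) -> (4541/381): both odd, 381 mod 4 = 1, 4541 mod 4 = 1, so the flip contributes +1; sign now -1
(4541/381): 4541 mod 381 = 350, so (4541/381) = (350/381)
factor out 2^1: 350 = 2^1·175; with 381 mod 8 = 5, (2/381) = -1; sign now +1; continue with (175/381)
flip (175/381) -> (381/175): both odd, 175 mod 4 = 3, 381 mod 4 = 1, so the flip contributes +1; sign now +1
(381/175): 381 mod 175 = 31, so (381/175) = (31/175)
flip (31/175) -> (175/31): both odd, 31 mod 4 = 3, 175 mod 4 = 3, so the flip contributes -1; sign now -1
(175/31): 175 mod 31 = 20, so (175/31) = (20/31)
factor out 2^2: 20 = 2^2·5; with 31 mod 8 = 7, (2/31) = +1; sign now -1; continue with (5/31)
flip (5/31) -> (31/5): both odd, 5 mod 4 = 1, 31 mod 4 = 3, so the flip contributes +1; sign now -1
(31/5): 31 mod 5 = 1, so (31/5) = (1/5)
reached (1/5) = 1, so the symbol is -1

-1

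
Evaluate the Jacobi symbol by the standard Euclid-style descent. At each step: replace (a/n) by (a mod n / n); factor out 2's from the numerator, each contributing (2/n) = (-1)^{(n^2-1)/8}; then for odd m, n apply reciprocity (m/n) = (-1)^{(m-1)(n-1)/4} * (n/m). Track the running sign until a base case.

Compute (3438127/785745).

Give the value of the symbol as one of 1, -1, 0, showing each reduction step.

1

(3438127/785745): 3438127 mod 785745 = 295147, so (3438127/785745) = (295147/785745)
flip (295147/785745) -> (785745/295147): both odd, 295147 mod 4 = 3, 785745 mod 4 = 1, so the flip contributes +1; sign now +1
(785745/295147): 785745 mod 295147 = 195451, so (785745/295147) = (195451/295147)
flip (195451/295147) -> (295147/195451): both odd, 195451 mod 4 = 3, 295147 mod 4 = 3, so the flip contributes -1; sign now -1
(295147/195451): 295147 mod 195451 = 99696, so (295147/195451) = (99696/195451)
factor out 2^4: 99696 = 2^4·6231; with 195451 mod 8 = 3, (2/195451) = -1; sign now -1; continue with (6231/195451)
flip (6231/195451) -> (195451/6231): both odd, 6231 mod 4 = 3, 195451 mod 4 = 3, so the flip contributes -1; sign now +1
(195451/6231): 195451 mod 6231 = 2290, so (195451/6231) = (2290/6231)
factor out 2^1: 2290 = 2^1·1145; with 6231 mod 8 = 7, (2/6231) = +1; sign now +1; continue with (1145/6231)
flip (1145/6231) -> (6231/1145): both odd, 1145 mod 4 = 1, 6231 mod 4 = 3, so the flip contributes +1; sign now +1
(6231/1145): 6231 mod 1145 = 506, so (6231/1145) = (506/1145)
factor out 2^1: 506 = 2^1·253; with 1145 mod 8 = 1, (2/1145) = +1; sign now +1; continue with (253/1145)
flip (253/1145) -> (1145/253): both odd, 253 mod 4 = 1, 1145 mod 4 = 1, so the flip contributes +1; sign now +1
(1145/253): 1145 mod 253 = 133, so (1145/253) = (133/253)
flip (133/253) -> (253/133): both odd, 133 mod 4 = 1, 253 mod 4 = 1, so the flip contributes +1; sign now +1
(253/133): 253 mod 133 = 120, so (253/133) = (120/133)
factor out 2^3: 120 = 2^3·15; with 133 mod 8 = 5, (2/133) = -1; sign now -1; continue with (15/133)
flip (15/133) -> (133/15): both odd, 15 mod 4 = 3, 133 mod 4 = 1, so the flip contributes +1; sign now -1
(133/15): 133 mod 15 = 13, so (133/15) = (13/15)
flip (13/15) -> (15/13): both odd, 13 mod 4 = 1, 15 mod 4 = 3, so the flip contributes +1; sign now -1
(15/13): 15 mod 13 = 2, so (15/13) = (2/13)
factor out 2^1: 2 = 2^1·1; with 13 mod 8 = 5, (2/13) = -1; sign now +1; continue with (1/13)
reached (1/13) = 1, so the symbol is +1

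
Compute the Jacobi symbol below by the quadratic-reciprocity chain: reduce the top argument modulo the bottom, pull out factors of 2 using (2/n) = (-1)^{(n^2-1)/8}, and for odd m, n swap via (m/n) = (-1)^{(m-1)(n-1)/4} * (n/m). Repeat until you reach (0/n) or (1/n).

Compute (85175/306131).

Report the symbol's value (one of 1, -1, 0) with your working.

-1

flip (85175/306131) -> (306131/85175): both odd, 85175 mod 4 = 3, 306131 mod 4 = 3, so the flip contributes -1; sign now -1
(306131/85175): 306131 mod 85175 = 50606, so (306131/85175) = (50606/85175)
factor out 2^1: 50606 = 2^1·25303; with 85175 mod 8 = 7, (2/85175) = +1; sign now -1; continue with (25303/85175)
flip (25303/85175) -> (85175/25303): both odd, 25303 mod 4 = 3, 85175 mod 4 = 3, so the flip contributes -1; sign now +1
(85175/25303): 85175 mod 25303 = 9266, so (85175/25303) = (9266/25303)
factor out 2^1: 9266 = 2^1·4633; with 25303 mod 8 = 7, (2/25303) = +1; sign now +1; continue with (4633/25303)
flip (4633/25303) -> (25303/4633): both odd, 4633 mod 4 = 1, 25303 mod 4 = 3, so the flip contributes +1; sign now +1
(25303/4633): 25303 mod 4633 = 2138, so (25303/4633) = (2138/4633)
factor out 2^1: 2138 = 2^1·1069; with 4633 mod 8 = 1, (2/4633) = +1; sign now +1; continue with (1069/4633)
flip (1069/4633) -> (4633/1069): both odd, 1069 mod 4 = 1, 4633 mod 4 = 1, so the flip contributes +1; sign now +1
(4633/1069): 4633 mod 1069 = 357, so (4633/1069) = (357/1069)
flip (357/1069) -> (1069/357): both odd, 357 mod 4 = 1, 1069 mod 4 = 1, so the flip contributes +1; sign now +1
(1069/357): 1069 mod 357 = 355, so (1069/357) = (355/357)
flip (355/357) -> (357/355): both odd, 355 mod 4 = 3, 357 mod 4 = 1, so the flip contributes +1; sign now +1
(357/355): 357 mod 355 = 2, so (357/355) = (2/355)
factor out 2^1: 2 = 2^1·1; with 355 mod 8 = 3, (2/355) = -1; sign now -1; continue with (1/355)
reached (1/355) = 1, so the symbol is -1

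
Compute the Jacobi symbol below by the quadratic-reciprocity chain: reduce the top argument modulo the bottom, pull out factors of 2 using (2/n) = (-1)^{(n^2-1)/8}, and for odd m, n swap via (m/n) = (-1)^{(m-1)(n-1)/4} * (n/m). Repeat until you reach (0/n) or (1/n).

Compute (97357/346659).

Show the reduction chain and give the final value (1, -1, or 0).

reciprocity: (97357/346659) = +1·(346659/97357) since 97357 mod 4 = 1, 346659 mod 4 = 3; sign now +1
(346659/97357) = (54588/97357)   [reduce mod 97357]
54588 = 2^2·13647; (2/97357) = -1 since 97357 mod 8 = 5, so (54588/97357) = (-1)^2·(13647/97357); sign now +1
reciprocity: (13647/97357) = +1·(97357/13647) since 13647 mod 4 = 3, 97357 mod 4 = 1; sign now +1
(97357/13647) = (1828/13647)   [reduce mod 13647]
1828 = 2^2·457; (2/13647) = +1 since 13647 mod 8 = 7, so (1828/13647) = (+1)^2·(457/13647); sign now +1
reciprocity: (457/13647) = +1·(13647/457) since 457 mod 4 = 1, 13647 mod 4 = 3; sign now +1
(13647/457) = (394/457)   [reduce mod 457]
394 = 2^1·197; (2/457) = +1 since 457 mod 8 = 1, so (394/457) = (+1)^1·(197/457); sign now +1
reciprocity: (197/457) = +1·(457/197) since 197 mod 4 = 1, 457 mod 4 = 1; sign now +1
(457/197) = (63/197)   [reduce mod 197]
reciprocity: (63/197) = +1·(197/63) since 63 mod 4 = 3, 197 mod 4 = 1; sign now +1
(197/63) = (8/63)   [reduce mod 63]
8 = 2^3·1; (2/63) = +1 since 63 mod 8 = 7, so (8/63) = (+1)^3·(1/63); sign now +1
(1/63) = 1; final value = sign = +1

1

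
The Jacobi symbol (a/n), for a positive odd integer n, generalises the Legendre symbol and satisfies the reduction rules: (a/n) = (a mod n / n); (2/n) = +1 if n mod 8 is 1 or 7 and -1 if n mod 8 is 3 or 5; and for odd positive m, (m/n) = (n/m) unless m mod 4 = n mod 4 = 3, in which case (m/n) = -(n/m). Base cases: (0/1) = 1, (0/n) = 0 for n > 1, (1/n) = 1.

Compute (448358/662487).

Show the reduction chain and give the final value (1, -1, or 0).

-1

factor out 2^1: 448358 = 2^1·224179; with 662487 mod 8 = 7, (2/662487) = +1; sign now +1; continue with (224179/662487)
flip (224179/662487) -> (662487/224179): both odd, 224179 mod 4 = 3, 662487 mod 4 = 3, so the flip contributes -1; sign now -1
(662487/224179): 662487 mod 224179 = 214129, so (662487/224179) = (214129/224179)
flip (214129/224179) -> (224179/214129): both odd, 214129 mod 4 = 1, 224179 mod 4 = 3, so the flip contributes +1; sign now -1
(224179/214129): 224179 mod 214129 = 10050, so (224179/214129) = (10050/214129)
factor out 2^1: 10050 = 2^1·5025; with 214129 mod 8 = 1, (2/214129) = +1; sign now -1; continue with (5025/214129)
flip (5025/214129) -> (214129/5025): both odd, 5025 mod 4 = 1, 214129 mod 4 = 1, so the flip contributes +1; sign now -1
(214129/5025): 214129 mod 5025 = 3079, so (214129/5025) = (3079/5025)
flip (3079/5025) -> (5025/3079): both odd, 3079 mod 4 = 3, 5025 mod 4 = 1, so the flip contributes +1; sign now -1
(5025/3079): 5025 mod 3079 = 1946, so (5025/3079) = (1946/3079)
factor out 2^1: 1946 = 2^1·973; with 3079 mod 8 = 7, (2/3079) = +1; sign now -1; continue with (973/3079)
flip (973/3079) -> (3079/973): both odd, 973 mod 4 = 1, 3079 mod 4 = 3, so the flip contributes +1; sign now -1
(3079/973): 3079 mod 973 = 160, so (3079/973) = (160/973)
factor out 2^5: 160 = 2^5·5; with 973 mod 8 = 5, (2/973) = -1; sign now +1; continue with (5/973)
flip (5/973) -> (973/5): both odd, 5 mod 4 = 1, 973 mod 4 = 1, so the flip contributes +1; sign now +1
(973/5): 973 mod 5 = 3, so (973/5) = (3/5)
flip (3/5) -> (5/3): both odd, 3 mod 4 = 3, 5 mod 4 = 1, so the flip contributes +1; sign now +1
(5/3): 5 mod 3 = 2, so (5/3) = (2/3)
factor out 2^1: 2 = 2^1·1; with 3 mod 8 = 3, (2/3) = -1; sign now -1; continue with (1/3)
reached (1/3) = 1, so the symbol is -1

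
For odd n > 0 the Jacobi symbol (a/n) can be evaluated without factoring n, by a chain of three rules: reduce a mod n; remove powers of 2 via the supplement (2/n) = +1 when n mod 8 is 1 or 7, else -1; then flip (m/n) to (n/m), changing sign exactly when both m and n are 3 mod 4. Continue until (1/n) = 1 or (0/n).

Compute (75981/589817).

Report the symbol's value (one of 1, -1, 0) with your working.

0

flip (75981/589817) -> (589817/75981): both odd, 75981 mod 4 = 1, 589817 mod 4 = 1, so the flip contributes +1; sign now +1
(589817/75981): 589817 mod 75981 = 57950, so (589817/75981) = (57950/75981)
factor out 2^1: 57950 = 2^1·28975; with 75981 mod 8 = 5, (2/75981) = -1; sign now -1; continue with (28975/75981)
flip (28975/75981) -> (75981/28975): both odd, 28975 mod 4 = 3, 75981 mod 4 = 1, so the flip contributes +1; sign now -1
(75981/28975): 75981 mod 28975 = 18031, so (75981/28975) = (18031/28975)
flip (18031/28975) -> (28975/18031): both odd, 18031 mod 4 = 3, 28975 mod 4 = 3, so the flip contributes -1; sign now +1
(28975/18031): 28975 mod 18031 = 10944, so (28975/18031) = (10944/18031)
factor out 2^6: 10944 = 2^6·171; with 18031 mod 8 = 7, (2/18031) = +1; sign now +1; continue with (171/18031)
flip (171/18031) -> (18031/171): both odd, 171 mod 4 = 3, 18031 mod 4 = 3, so the flip contributes -1; sign now -1
(18031/171): 18031 mod 171 = 76, so (18031/171) = (76/171)
factor out 2^2: 76 = 2^2·19; with 171 mod 8 = 3, (2/171) = -1; sign now -1; continue with (19/171)
flip (19/171) -> (171/19): both odd, 19 mod 4 = 3, 171 mod 4 = 3, so the flip contributes -1; sign now +1
(171/19): 171 mod 19 = 0, so (171/19) = (0/19)
reached (0/19); gcd(a, n) > 1, so (0/19) = 0 and the symbol is 0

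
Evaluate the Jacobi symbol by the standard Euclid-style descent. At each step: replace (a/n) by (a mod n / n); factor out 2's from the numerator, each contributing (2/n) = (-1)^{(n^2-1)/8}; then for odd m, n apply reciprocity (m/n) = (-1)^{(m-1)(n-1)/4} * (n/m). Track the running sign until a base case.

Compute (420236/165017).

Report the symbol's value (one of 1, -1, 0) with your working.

1

(420236/165017) = (90202/165017)   [reduce mod 165017]
90202 = 2^1·45101; (2/165017) = +1 since 165017 mod 8 = 1, so (90202/165017) = (+1)^1·(45101/165017); sign now +1
reciprocity: (45101/165017) = +1·(165017/45101) since 45101 mod 4 = 1, 165017 mod 4 = 1; sign now +1
(165017/45101) = (29714/45101)   [reduce mod 45101]
29714 = 2^1·14857; (2/45101) = -1 since 45101 mod 8 = 5, so (29714/45101) = (-1)^1·(14857/45101); sign now -1
reciprocity: (14857/45101) = +1·(45101/14857) since 14857 mod 4 = 1, 45101 mod 4 = 1; sign now -1
(45101/14857) = (530/14857)   [reduce mod 14857]
530 = 2^1·265; (2/14857) = +1 since 14857 mod 8 = 1, so (530/14857) = (+1)^1·(265/14857); sign now -1
reciprocity: (265/14857) = +1·(14857/265) since 265 mod 4 = 1, 14857 mod 4 = 1; sign now -1
(14857/265) = (17/265)   [reduce mod 265]
reciprocity: (17/265) = +1·(265/17) since 17 mod 4 = 1, 265 mod 4 = 1; sign now -1
(265/17) = (10/17)   [reduce mod 17]
10 = 2^1·5; (2/17) = +1 since 17 mod 8 = 1, so (10/17) = (+1)^1·(5/17); sign now -1
reciprocity: (5/17) = +1·(17/5) since 5 mod 4 = 1, 17 mod 4 = 1; sign now -1
(17/5) = (2/5)   [reduce mod 5]
2 = 2^1·1; (2/5) = -1 since 5 mod 8 = 5, so (2/5) = (-1)^1·(1/5); sign now +1
(1/5) = 1; final value = sign = +1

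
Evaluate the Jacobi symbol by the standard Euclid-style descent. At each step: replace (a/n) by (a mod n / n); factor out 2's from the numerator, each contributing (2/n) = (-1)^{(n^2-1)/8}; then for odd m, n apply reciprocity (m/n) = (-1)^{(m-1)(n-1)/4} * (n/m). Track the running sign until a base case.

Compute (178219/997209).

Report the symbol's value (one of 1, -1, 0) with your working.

flip (178219/997209) -> (997209/178219): both odd, 178219 mod 4 = 3, 997209 mod 4 = 1, so the flip contributes +1; sign now +1
(997209/178219): 997209 mod 178219 = 106114, so (997209/178219) = (106114/178219)
factor out 2^1: 106114 = 2^1·53057; with 178219 mod 8 = 3, (2/178219) = -1; sign now -1; continue with (53057/178219)
flip (53057/178219) -> (178219/53057): both odd, 53057 mod 4 = 1, 178219 mod 4 = 3, so the flip contributes +1; sign now -1
(178219/53057): 178219 mod 53057 = 19048, so (178219/53057) = (19048/53057)
factor out 2^3: 19048 = 2^3·2381; with 53057 mod 8 = 1, (2/53057) = +1; sign now -1; continue with (2381/53057)
flip (2381/53057) -> (53057/2381): both odd, 2381 mod 4 = 1, 53057 mod 4 = 1, so the flip contributes +1; sign now -1
(53057/2381): 53057 mod 2381 = 675, so (53057/2381) = (675/2381)
flip (675/2381) -> (2381/675): both odd, 675 mod 4 = 3, 2381 mod 4 = 1, so the flip contributes +1; sign now -1
(2381/675): 2381 mod 675 = 356, so (2381/675) = (356/675)
factor out 2^2: 356 = 2^2·89; with 675 mod 8 = 3, (2/675) = -1; sign now -1; continue with (89/675)
flip (89/675) -> (675/89): both odd, 89 mod 4 = 1, 675 mod 4 = 3, so the flip contributes +1; sign now -1
(675/89): 675 mod 89 = 52, so (675/89) = (52/89)
factor out 2^2: 52 = 2^2·13; with 89 mod 8 = 1, (2/89) = +1; sign now -1; continue with (13/89)
flip (13/89) -> (89/13): both odd, 13 mod 4 = 1, 89 mod 4 = 1, so the flip contributes +1; sign now -1
(89/13): 89 mod 13 = 11, so (89/13) = (11/13)
flip (11/13) -> (13/11): both odd, 11 mod 4 = 3, 13 mod 4 = 1, so the flip contributes +1; sign now -1
(13/11): 13 mod 11 = 2, so (13/11) = (2/11)
factor out 2^1: 2 = 2^1·1; with 11 mod 8 = 3, (2/11) = -1; sign now +1; continue with (1/11)
reached (1/11) = 1, so the symbol is +1

1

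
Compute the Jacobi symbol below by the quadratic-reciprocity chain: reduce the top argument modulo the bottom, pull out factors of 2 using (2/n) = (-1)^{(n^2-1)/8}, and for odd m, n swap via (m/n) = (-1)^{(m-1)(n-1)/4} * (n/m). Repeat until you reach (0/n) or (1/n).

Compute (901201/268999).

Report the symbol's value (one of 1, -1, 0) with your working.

-1

(901201/268999) = (94204/268999)   [reduce mod 268999]
94204 = 2^2·23551; (2/268999) = +1 since 268999 mod 8 = 7, so (94204/268999) = (+1)^2·(23551/268999); sign now +1
reciprocity: (23551/268999) = -1·(268999/23551) since 23551 mod 4 = 3, 268999 mod 4 = 3; sign now -1
(268999/23551) = (9938/23551)   [reduce mod 23551]
9938 = 2^1·4969; (2/23551) = +1 since 23551 mod 8 = 7, so (9938/23551) = (+1)^1·(4969/23551); sign now -1
reciprocity: (4969/23551) = +1·(23551/4969) since 4969 mod 4 = 1, 23551 mod 4 = 3; sign now -1
(23551/4969) = (3675/4969)   [reduce mod 4969]
reciprocity: (3675/4969) = +1·(4969/3675) since 3675 mod 4 = 3, 4969 mod 4 = 1; sign now -1
(4969/3675) = (1294/3675)   [reduce mod 3675]
1294 = 2^1·647; (2/3675) = -1 since 3675 mod 8 = 3, so (1294/3675) = (-1)^1·(647/3675); sign now +1
reciprocity: (647/3675) = -1·(3675/647) since 647 mod 4 = 3, 3675 mod 4 = 3; sign now -1
(3675/647) = (440/647)   [reduce mod 647]
440 = 2^3·55; (2/647) = +1 since 647 mod 8 = 7, so (440/647) = (+1)^3·(55/647); sign now -1
reciprocity: (55/647) = -1·(647/55) since 55 mod 4 = 3, 647 mod 4 = 3; sign now +1
(647/55) = (42/55)   [reduce mod 55]
42 = 2^1·21; (2/55) = +1 since 55 mod 8 = 7, so (42/55) = (+1)^1·(21/55); sign now +1
reciprocity: (21/55) = +1·(55/21) since 21 mod 4 = 1, 55 mod 4 = 3; sign now +1
(55/21) = (13/21)   [reduce mod 21]
reciprocity: (13/21) = +1·(21/13) since 13 mod 4 = 1, 21 mod 4 = 1; sign now +1
(21/13) = (8/13)   [reduce mod 13]
8 = 2^3·1; (2/13) = -1 since 13 mod 8 = 5, so (8/13) = (-1)^3·(1/13); sign now -1
(1/13) = 1; final value = sign = -1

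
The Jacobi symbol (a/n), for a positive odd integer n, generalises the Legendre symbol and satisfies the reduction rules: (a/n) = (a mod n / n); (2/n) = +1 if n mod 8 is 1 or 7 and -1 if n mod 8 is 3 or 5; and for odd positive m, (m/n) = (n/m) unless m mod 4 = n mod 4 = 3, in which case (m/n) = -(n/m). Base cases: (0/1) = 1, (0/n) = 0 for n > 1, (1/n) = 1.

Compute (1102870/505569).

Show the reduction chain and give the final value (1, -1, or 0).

(1102870/505569) = (91732/505569)   [reduce mod 505569]
91732 = 2^2·22933; (2/505569) = +1 since 505569 mod 8 = 1, so (91732/505569) = (+1)^2·(22933/505569); sign now +1
reciprocity: (22933/505569) = +1·(505569/22933) since 22933 mod 4 = 1, 505569 mod 4 = 1; sign now +1
(505569/22933) = (1043/22933)   [reduce mod 22933]
reciprocity: (1043/22933) = +1·(22933/1043) since 1043 mod 4 = 3, 22933 mod 4 = 1; sign now +1
(22933/1043) = (1030/1043)   [reduce mod 1043]
1030 = 2^1·515; (2/1043) = -1 since 1043 mod 8 = 3, so (1030/1043) = (-1)^1·(515/1043); sign now -1
reciprocity: (515/1043) = -1·(1043/515) since 515 mod 4 = 3, 1043 mod 4 = 3; sign now +1
(1043/515) = (13/515)   [reduce mod 515]
reciprocity: (13/515) = +1·(515/13) since 13 mod 4 = 1, 515 mod 4 = 3; sign now +1
(515/13) = (8/13)   [reduce mod 13]
8 = 2^3·1; (2/13) = -1 since 13 mod 8 = 5, so (8/13) = (-1)^3·(1/13); sign now -1
(1/13) = 1; final value = sign = -1

-1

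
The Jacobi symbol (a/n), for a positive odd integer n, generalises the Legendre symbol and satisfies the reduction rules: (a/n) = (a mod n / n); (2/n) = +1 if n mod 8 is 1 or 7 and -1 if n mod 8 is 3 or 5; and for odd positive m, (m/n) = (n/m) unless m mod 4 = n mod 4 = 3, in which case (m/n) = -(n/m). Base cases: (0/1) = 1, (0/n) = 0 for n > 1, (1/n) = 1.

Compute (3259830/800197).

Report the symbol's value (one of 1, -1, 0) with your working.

(3259830/800197): 3259830 mod 800197 = 59042, so (3259830/800197) = (59042/800197)
factor out 2^1: 59042 = 2^1·29521; with 800197 mod 8 = 5, (2/800197) = -1; sign now -1; continue with (29521/800197)
flip (29521/800197) -> (800197/29521): both odd, 29521 mod 4 = 1, 800197 mod 4 = 1, so the flip contributes +1; sign now -1
(800197/29521): 800197 mod 29521 = 3130, so (800197/29521) = (3130/29521)
factor out 2^1: 3130 = 2^1·1565; with 29521 mod 8 = 1, (2/29521) = +1; sign now -1; continue with (1565/29521)
flip (1565/29521) -> (29521/1565): both odd, 1565 mod 4 = 1, 29521 mod 4 = 1, so the flip contributes +1; sign now -1
(29521/1565): 29521 mod 1565 = 1351, so (29521/1565) = (1351/1565)
flip (1351/1565) -> (1565/1351): both odd, 1351 mod 4 = 3, 1565 mod 4 = 1, so the flip contributes +1; sign now -1
(1565/1351): 1565 mod 1351 = 214, so (1565/1351) = (214/1351)
factor out 2^1: 214 = 2^1·107; with 1351 mod 8 = 7, (2/1351) = +1; sign now -1; continue with (107/1351)
flip (107/1351) -> (1351/107): both odd, 107 mod 4 = 3, 1351 mod 4 = 3, so the flip contributes -1; sign now +1
(1351/107): 1351 mod 107 = 67, so (1351/107) = (67/107)
flip (67/107) -> (107/67): both odd, 67 mod 4 = 3, 107 mod 4 = 3, so the flip contributes -1; sign now -1
(107/67): 107 mod 67 = 40, so (107/67) = (40/67)
factor out 2^3: 40 = 2^3·5; with 67 mod 8 = 3, (2/67) = -1; sign now +1; continue with (5/67)
flip (5/67) -> (67/5): both odd, 5 mod 4 = 1, 67 mod 4 = 3, so the flip contributes +1; sign now +1
(67/5): 67 mod 5 = 2, so (67/5) = (2/5)
factor out 2^1: 2 = 2^1·1; with 5 mod 8 = 5, (2/5) = -1; sign now -1; continue with (1/5)
reached (1/5) = 1, so the symbol is -1

-1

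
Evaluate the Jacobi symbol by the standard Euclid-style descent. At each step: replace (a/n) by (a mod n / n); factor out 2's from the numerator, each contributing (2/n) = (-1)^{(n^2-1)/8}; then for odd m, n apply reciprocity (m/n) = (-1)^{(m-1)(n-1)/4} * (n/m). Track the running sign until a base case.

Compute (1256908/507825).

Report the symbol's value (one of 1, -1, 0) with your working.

(1256908/507825): 1256908 mod 507825 = 241258, so (1256908/507825) = (241258/507825)
factor out 2^1: 241258 = 2^1·120629; with 507825 mod 8 = 1, (2/507825) = +1; sign now +1; continue with (120629/507825)
flip (120629/507825) -> (507825/120629): both odd, 120629 mod 4 = 1, 507825 mod 4 = 1, so the flip contributes +1; sign now +1
(507825/120629): 507825 mod 120629 = 25309, so (507825/120629) = (25309/120629)
flip (25309/120629) -> (120629/25309): both odd, 25309 mod 4 = 1, 120629 mod 4 = 1, so the flip contributes +1; sign now +1
(120629/25309): 120629 mod 25309 = 19393, so (120629/25309) = (19393/25309)
flip (19393/25309) -> (25309/19393): both odd, 19393 mod 4 = 1, 25309 mod 4 = 1, so the flip contributes +1; sign now +1
(25309/19393): 25309 mod 19393 = 5916, so (25309/19393) = (5916/19393)
factor out 2^2: 5916 = 2^2·1479; with 19393 mod 8 = 1, (2/19393) = +1; sign now +1; continue with (1479/19393)
flip (1479/19393) -> (19393/1479): both odd, 1479 mod 4 = 3, 19393 mod 4 = 1, so the flip contributes +1; sign now +1
(19393/1479): 19393 mod 1479 = 166, so (19393/1479) = (166/1479)
factor out 2^1: 166 = 2^1·83; with 1479 mod 8 = 7, (2/1479) = +1; sign now +1; continue with (83/1479)
flip (83/1479) -> (1479/83): both odd, 83 mod 4 = 3, 1479 mod 4 = 3, so the flip contributes -1; sign now -1
(1479/83): 1479 mod 83 = 68, so (1479/83) = (68/83)
factor out 2^2: 68 = 2^2·17; with 83 mod 8 = 3, (2/83) = -1; sign now -1; continue with (17/83)
flip (17/83) -> (83/17): both odd, 17 mod 4 = 1, 83 mod 4 = 3, so the flip contributes +1; sign now -1
(83/17): 83 mod 17 = 15, so (83/17) = (15/17)
flip (15/17) -> (17/15): both odd, 15 mod 4 = 3, 17 mod 4 = 1, so the flip contributes +1; sign now -1
(17/15): 17 mod 15 = 2, so (17/15) = (2/15)
factor out 2^1: 2 = 2^1·1; with 15 mod 8 = 7, (2/15) = +1; sign now -1; continue with (1/15)
reached (1/15) = 1, so the symbol is -1

-1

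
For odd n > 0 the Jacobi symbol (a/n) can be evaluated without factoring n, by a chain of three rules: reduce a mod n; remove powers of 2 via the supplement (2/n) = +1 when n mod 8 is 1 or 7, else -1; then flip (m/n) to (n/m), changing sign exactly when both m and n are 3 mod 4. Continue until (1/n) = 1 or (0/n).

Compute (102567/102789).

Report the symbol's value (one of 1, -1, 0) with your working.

0

reciprocity: (102567/102789) = +1·(102789/102567) since 102567 mod 4 = 3, 102789 mod 4 = 1; sign now +1
(102789/102567) = (222/102567)   [reduce mod 102567]
222 = 2^1·111; (2/102567) = +1 since 102567 mod 8 = 7, so (222/102567) = (+1)^1·(111/102567); sign now +1
reciprocity: (111/102567) = -1·(102567/111) since 111 mod 4 = 3, 102567 mod 4 = 3; sign now -1
(102567/111) = (3/111)   [reduce mod 111]
reciprocity: (3/111) = -1·(111/3) since 3 mod 4 = 3, 111 mod 4 = 3; sign now +1
(111/3) = (0/3)   [reduce mod 3]
(0/3) = 0   [gcd(a, n) > 1]; final value = 0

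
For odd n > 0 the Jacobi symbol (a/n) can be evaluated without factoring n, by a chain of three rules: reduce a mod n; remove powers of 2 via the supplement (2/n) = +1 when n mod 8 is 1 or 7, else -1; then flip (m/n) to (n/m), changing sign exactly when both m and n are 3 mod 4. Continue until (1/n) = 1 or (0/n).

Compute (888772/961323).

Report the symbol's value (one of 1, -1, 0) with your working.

888772 = 2^2·222193; (2/961323) = -1 since 961323 mod 8 = 3, so (888772/961323) = (-1)^2·(222193/961323); sign now +1
reciprocity: (222193/961323) = +1·(961323/222193) since 222193 mod 4 = 1, 961323 mod 4 = 3; sign now +1
(961323/222193) = (72551/222193)   [reduce mod 222193]
reciprocity: (72551/222193) = +1·(222193/72551) since 72551 mod 4 = 3, 222193 mod 4 = 1; sign now +1
(222193/72551) = (4540/72551)   [reduce mod 72551]
4540 = 2^2·1135; (2/72551) = +1 since 72551 mod 8 = 7, so (4540/72551) = (+1)^2·(1135/72551); sign now +1
reciprocity: (1135/72551) = -1·(72551/1135) since 1135 mod 4 = 3, 72551 mod 4 = 3; sign now -1
(72551/1135) = (1046/1135)   [reduce mod 1135]
1046 = 2^1·523; (2/1135) = +1 since 1135 mod 8 = 7, so (1046/1135) = (+1)^1·(523/1135); sign now -1
reciprocity: (523/1135) = -1·(1135/523) since 523 mod 4 = 3, 1135 mod 4 = 3; sign now +1
(1135/523) = (89/523)   [reduce mod 523]
reciprocity: (89/523) = +1·(523/89) since 89 mod 4 = 1, 523 mod 4 = 3; sign now +1
(523/89) = (78/89)   [reduce mod 89]
78 = 2^1·39; (2/89) = +1 since 89 mod 8 = 1, so (78/89) = (+1)^1·(39/89); sign now +1
reciprocity: (39/89) = +1·(89/39) since 39 mod 4 = 3, 89 mod 4 = 1; sign now +1
(89/39) = (11/39)   [reduce mod 39]
reciprocity: (11/39) = -1·(39/11) since 11 mod 4 = 3, 39 mod 4 = 3; sign now -1
(39/11) = (6/11)   [reduce mod 11]
6 = 2^1·3; (2/11) = -1 since 11 mod 8 = 3, so (6/11) = (-1)^1·(3/11); sign now +1
reciprocity: (3/11) = -1·(11/3) since 3 mod 4 = 3, 11 mod 4 = 3; sign now -1
(11/3) = (2/3)   [reduce mod 3]
2 = 2^1·1; (2/3) = -1 since 3 mod 8 = 3, so (2/3) = (-1)^1·(1/3); sign now +1
(1/3) = 1; final value = sign = +1

1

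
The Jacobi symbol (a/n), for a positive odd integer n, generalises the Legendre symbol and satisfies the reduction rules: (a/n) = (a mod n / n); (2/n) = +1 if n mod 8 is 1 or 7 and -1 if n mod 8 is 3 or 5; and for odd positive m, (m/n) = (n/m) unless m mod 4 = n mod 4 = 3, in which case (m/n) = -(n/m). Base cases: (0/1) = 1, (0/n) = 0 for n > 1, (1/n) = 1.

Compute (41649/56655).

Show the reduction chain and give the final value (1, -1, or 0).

0

reciprocity: (41649/56655) = +1·(56655/41649) since 41649 mod 4 = 1, 56655 mod 4 = 3; sign now +1
(56655/41649) = (15006/41649)   [reduce mod 41649]
15006 = 2^1·7503; (2/41649) = +1 since 41649 mod 8 = 1, so (15006/41649) = (+1)^1·(7503/41649); sign now +1
reciprocity: (7503/41649) = +1·(41649/7503) since 7503 mod 4 = 3, 41649 mod 4 = 1; sign now +1
(41649/7503) = (4134/7503)   [reduce mod 7503]
4134 = 2^1·2067; (2/7503) = +1 since 7503 mod 8 = 7, so (4134/7503) = (+1)^1·(2067/7503); sign now +1
reciprocity: (2067/7503) = -1·(7503/2067) since 2067 mod 4 = 3, 7503 mod 4 = 3; sign now -1
(7503/2067) = (1302/2067)   [reduce mod 2067]
1302 = 2^1·651; (2/2067) = -1 since 2067 mod 8 = 3, so (1302/2067) = (-1)^1·(651/2067); sign now +1
reciprocity: (651/2067) = -1·(2067/651) since 651 mod 4 = 3, 2067 mod 4 = 3; sign now -1
(2067/651) = (114/651)   [reduce mod 651]
114 = 2^1·57; (2/651) = -1 since 651 mod 8 = 3, so (114/651) = (-1)^1·(57/651); sign now +1
reciprocity: (57/651) = +1·(651/57) since 57 mod 4 = 1, 651 mod 4 = 3; sign now +1
(651/57) = (24/57)   [reduce mod 57]
24 = 2^3·3; (2/57) = +1 since 57 mod 8 = 1, so (24/57) = (+1)^3·(3/57); sign now +1
reciprocity: (3/57) = +1·(57/3) since 3 mod 4 = 3, 57 mod 4 = 1; sign now +1
(57/3) = (0/3)   [reduce mod 3]
(0/3) = 0   [gcd(a, n) > 1]; final value = 0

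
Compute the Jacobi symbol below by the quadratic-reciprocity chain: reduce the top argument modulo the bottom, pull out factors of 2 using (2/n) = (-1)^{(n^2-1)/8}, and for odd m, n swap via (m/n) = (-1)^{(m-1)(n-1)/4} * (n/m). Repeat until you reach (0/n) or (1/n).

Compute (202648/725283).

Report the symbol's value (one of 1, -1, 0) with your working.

-1

202648 = 2^3·25331; (2/725283) = -1 since 725283 mod 8 = 3, so (202648/725283) = (-1)^3·(25331/725283); sign now -1
reciprocity: (25331/725283) = -1·(725283/25331) since 25331 mod 4 = 3, 725283 mod 4 = 3; sign now +1
(725283/25331) = (16015/25331)   [reduce mod 25331]
reciprocity: (16015/25331) = -1·(25331/16015) since 16015 mod 4 = 3, 25331 mod 4 = 3; sign now -1
(25331/16015) = (9316/16015)   [reduce mod 16015]
9316 = 2^2·2329; (2/16015) = +1 since 16015 mod 8 = 7, so (9316/16015) = (+1)^2·(2329/16015); sign now -1
reciprocity: (2329/16015) = +1·(16015/2329) since 2329 mod 4 = 1, 16015 mod 4 = 3; sign now -1
(16015/2329) = (2041/2329)   [reduce mod 2329]
reciprocity: (2041/2329) = +1·(2329/2041) since 2041 mod 4 = 1, 2329 mod 4 = 1; sign now -1
(2329/2041) = (288/2041)   [reduce mod 2041]
288 = 2^5·9; (2/2041) = +1 since 2041 mod 8 = 1, so (288/2041) = (+1)^5·(9/2041); sign now -1
reciprocity: (9/2041) = +1·(2041/9) since 9 mod 4 = 1, 2041 mod 4 = 1; sign now -1
(2041/9) = (7/9)   [reduce mod 9]
reciprocity: (7/9) = +1·(9/7) since 7 mod 4 = 3, 9 mod 4 = 1; sign now -1
(9/7) = (2/7)   [reduce mod 7]
2 = 2^1·1; (2/7) = +1 since 7 mod 8 = 7, so (2/7) = (+1)^1·(1/7); sign now -1
(1/7) = 1; final value = sign = -1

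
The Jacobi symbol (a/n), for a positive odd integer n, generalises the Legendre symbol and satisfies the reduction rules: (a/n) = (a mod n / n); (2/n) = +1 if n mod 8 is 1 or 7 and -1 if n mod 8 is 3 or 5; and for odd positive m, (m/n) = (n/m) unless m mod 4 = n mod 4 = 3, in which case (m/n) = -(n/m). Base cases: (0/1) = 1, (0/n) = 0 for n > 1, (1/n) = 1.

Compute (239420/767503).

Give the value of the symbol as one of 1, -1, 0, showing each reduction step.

-1

factor out 2^2: 239420 = 2^2·59855; with 767503 mod 8 = 7, (2/767503) = +1; sign now +1; continue with (59855/767503)
flip (59855/767503) -> (767503/59855): both odd, 59855 mod 4 = 3, 767503 mod 4 = 3, so the flip contributes -1; sign now -1
(767503/59855): 767503 mod 59855 = 49243, so (767503/59855) = (49243/59855)
flip (49243/59855) -> (59855/49243): both odd, 49243 mod 4 = 3, 59855 mod 4 = 3, so the flip contributes -1; sign now +1
(59855/49243): 59855 mod 49243 = 10612, so (59855/49243) = (10612/49243)
factor out 2^2: 10612 = 2^2·2653; with 49243 mod 8 = 3, (2/49243) = -1; sign now +1; continue with (2653/49243)
flip (2653/49243) -> (49243/2653): both odd, 2653 mod 4 = 1, 49243 mod 4 = 3, so the flip contributes +1; sign now +1
(49243/2653): 49243 mod 2653 = 1489, so (49243/2653) = (1489/2653)
flip (1489/2653) -> (2653/1489): both odd, 1489 mod 4 = 1, 2653 mod 4 = 1, so the flip contributes +1; sign now +1
(2653/1489): 2653 mod 1489 = 1164, so (2653/1489) = (1164/1489)
factor out 2^2: 1164 = 2^2·291; with 1489 mod 8 = 1, (2/1489) = +1; sign now +1; continue with (291/1489)
flip (291/1489) -> (1489/291): both odd, 291 mod 4 = 3, 1489 mod 4 = 1, so the flip contributes +1; sign now +1
(1489/291): 1489 mod 291 = 34, so (1489/291) = (34/291)
factor out 2^1: 34 = 2^1·17; with 291 mod 8 = 3, (2/291) = -1; sign now -1; continue with (17/291)
flip (17/291) -> (291/17): both odd, 17 mod 4 = 1, 291 mod 4 = 3, so the flip contributes +1; sign now -1
(291/17): 291 mod 17 = 2, so (291/17) = (2/17)
factor out 2^1: 2 = 2^1·1; with 17 mod 8 = 1, (2/17) = +1; sign now -1; continue with (1/17)
reached (1/17) = 1, so the symbol is -1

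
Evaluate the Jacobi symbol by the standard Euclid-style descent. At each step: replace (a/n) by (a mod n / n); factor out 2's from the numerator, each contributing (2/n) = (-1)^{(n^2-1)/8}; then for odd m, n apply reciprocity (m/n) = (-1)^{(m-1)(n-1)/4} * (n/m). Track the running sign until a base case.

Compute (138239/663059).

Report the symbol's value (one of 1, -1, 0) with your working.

flip (138239/663059) -> (663059/138239): both odd, 138239 mod 4 = 3, 663059 mod 4 = 3, so the flip contributes -1; sign now -1
(663059/138239): 663059 mod 138239 = 110103, so (663059/138239) = (110103/138239)
flip (110103/138239) -> (138239/110103): both odd, 110103 mod 4 = 3, 138239 mod 4 = 3, so the flip contributes -1; sign now +1
(138239/110103): 138239 mod 110103 = 28136, so (138239/110103) = (28136/110103)
factor out 2^3: 28136 = 2^3·3517; with 110103 mod 8 = 7, (2/110103) = +1; sign now +1; continue with (3517/110103)
flip (3517/110103) -> (110103/3517): both odd, 3517 mod 4 = 1, 110103 mod 4 = 3, so the flip contributes +1; sign now +1
(110103/3517): 110103 mod 3517 = 1076, so (110103/3517) = (1076/3517)
factor out 2^2: 1076 = 2^2·269; with 3517 mod 8 = 5, (2/3517) = -1; sign now +1; continue with (269/3517)
flip (269/3517) -> (3517/269): both odd, 269 mod 4 = 1, 3517 mod 4 = 1, so the flip contributes +1; sign now +1
(3517/269): 3517 mod 269 = 20, so (3517/269) = (20/269)
factor out 2^2: 20 = 2^2·5; with 269 mod 8 = 5, (2/269) = -1; sign now +1; continue with (5/269)
flip (5/269) -> (269/5): both odd, 5 mod 4 = 1, 269 mod 4 = 1, so the flip contributes +1; sign now +1
(269/5): 269 mod 5 = 4, so (269/5) = (4/5)
factor out 2^2: 4 = 2^2·1; with 5 mod 8 = 5, (2/5) = -1; sign now +1; continue with (1/5)
reached (1/5) = 1, so the symbol is +1

1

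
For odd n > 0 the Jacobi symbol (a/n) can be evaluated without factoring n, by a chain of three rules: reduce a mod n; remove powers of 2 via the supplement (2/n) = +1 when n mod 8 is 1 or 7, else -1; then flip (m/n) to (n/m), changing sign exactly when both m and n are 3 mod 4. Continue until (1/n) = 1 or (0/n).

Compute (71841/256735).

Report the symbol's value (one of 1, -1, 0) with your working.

reciprocity: (71841/256735) = +1·(256735/71841) since 71841 mod 4 = 1, 256735 mod 4 = 3; sign now +1
(256735/71841) = (41212/71841)   [reduce mod 71841]
41212 = 2^2·10303; (2/71841) = +1 since 71841 mod 8 = 1, so (41212/71841) = (+1)^2·(10303/71841); sign now +1
reciprocity: (10303/71841) = +1·(71841/10303) since 10303 mod 4 = 3, 71841 mod 4 = 1; sign now +1
(71841/10303) = (10023/10303)   [reduce mod 10303]
reciprocity: (10023/10303) = -1·(10303/10023) since 10023 mod 4 = 3, 10303 mod 4 = 3; sign now -1
(10303/10023) = (280/10023)   [reduce mod 10023]
280 = 2^3·35; (2/10023) = +1 since 10023 mod 8 = 7, so (280/10023) = (+1)^3·(35/10023); sign now -1
reciprocity: (35/10023) = -1·(10023/35) since 35 mod 4 = 3, 10023 mod 4 = 3; sign now +1
(10023/35) = (13/35)   [reduce mod 35]
reciprocity: (13/35) = +1·(35/13) since 13 mod 4 = 1, 35 mod 4 = 3; sign now +1
(35/13) = (9/13)   [reduce mod 13]
reciprocity: (9/13) = +1·(13/9) since 9 mod 4 = 1, 13 mod 4 = 1; sign now +1
(13/9) = (4/9)   [reduce mod 9]
4 = 2^2·1; (2/9) = +1 since 9 mod 8 = 1, so (4/9) = (+1)^2·(1/9); sign now +1
(1/9) = 1; final value = sign = +1

1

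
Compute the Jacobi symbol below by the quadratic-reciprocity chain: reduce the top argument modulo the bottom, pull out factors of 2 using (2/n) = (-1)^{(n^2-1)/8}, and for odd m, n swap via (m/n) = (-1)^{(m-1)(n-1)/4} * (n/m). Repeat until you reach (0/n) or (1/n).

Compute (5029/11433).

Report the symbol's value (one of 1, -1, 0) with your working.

reciprocity: (5029/11433) = +1·(11433/5029) since 5029 mod 4 = 1, 11433 mod 4 = 1; sign now +1
(11433/5029) = (1375/5029)   [reduce mod 5029]
reciprocity: (1375/5029) = +1·(5029/1375) since 1375 mod 4 = 3, 5029 mod 4 = 1; sign now +1
(5029/1375) = (904/1375)   [reduce mod 1375]
904 = 2^3·113; (2/1375) = +1 since 1375 mod 8 = 7, so (904/1375) = (+1)^3·(113/1375); sign now +1
reciprocity: (113/1375) = +1·(1375/113) since 113 mod 4 = 1, 1375 mod 4 = 3; sign now +1
(1375/113) = (19/113)   [reduce mod 113]
reciprocity: (19/113) = +1·(113/19) since 19 mod 4 = 3, 113 mod 4 = 1; sign now +1
(113/19) = (18/19)   [reduce mod 19]
18 = 2^1·9; (2/19) = -1 since 19 mod 8 = 3, so (18/19) = (-1)^1·(9/19); sign now -1
reciprocity: (9/19) = +1·(19/9) since 9 mod 4 = 1, 19 mod 4 = 3; sign now -1
(19/9) = (1/9)   [reduce mod 9]
(1/9) = 1; final value = sign = -1

-1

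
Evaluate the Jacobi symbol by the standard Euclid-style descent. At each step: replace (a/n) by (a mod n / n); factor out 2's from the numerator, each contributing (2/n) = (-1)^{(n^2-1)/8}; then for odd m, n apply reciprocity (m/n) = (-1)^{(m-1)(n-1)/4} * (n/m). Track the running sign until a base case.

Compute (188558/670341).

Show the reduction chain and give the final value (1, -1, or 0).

188558 = 2^1·94279; (2/670341) = -1 since 670341 mod 8 = 5, so (188558/670341) = (-1)^1·(94279/670341); sign now -1
reciprocity: (94279/670341) = +1·(670341/94279) since 94279 mod 4 = 3, 670341 mod 4 = 1; sign now -1
(670341/94279) = (10388/94279)   [reduce mod 94279]
10388 = 2^2·2597; (2/94279) = +1 since 94279 mod 8 = 7, so (10388/94279) = (+1)^2·(2597/94279); sign now -1
reciprocity: (2597/94279) = +1·(94279/2597) since 2597 mod 4 = 1, 94279 mod 4 = 3; sign now -1
(94279/2597) = (787/2597)   [reduce mod 2597]
reciprocity: (787/2597) = +1·(2597/787) since 787 mod 4 = 3, 2597 mod 4 = 1; sign now -1
(2597/787) = (236/787)   [reduce mod 787]
236 = 2^2·59; (2/787) = -1 since 787 mod 8 = 3, so (236/787) = (-1)^2·(59/787); sign now -1
reciprocity: (59/787) = -1·(787/59) since 59 mod 4 = 3, 787 mod 4 = 3; sign now +1
(787/59) = (20/59)   [reduce mod 59]
20 = 2^2·5; (2/59) = -1 since 59 mod 8 = 3, so (20/59) = (-1)^2·(5/59); sign now +1
reciprocity: (5/59) = +1·(59/5) since 5 mod 4 = 1, 59 mod 4 = 3; sign now +1
(59/5) = (4/5)   [reduce mod 5]
4 = 2^2·1; (2/5) = -1 since 5 mod 8 = 5, so (4/5) = (-1)^2·(1/5); sign now +1
(1/5) = 1; final value = sign = +1

1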